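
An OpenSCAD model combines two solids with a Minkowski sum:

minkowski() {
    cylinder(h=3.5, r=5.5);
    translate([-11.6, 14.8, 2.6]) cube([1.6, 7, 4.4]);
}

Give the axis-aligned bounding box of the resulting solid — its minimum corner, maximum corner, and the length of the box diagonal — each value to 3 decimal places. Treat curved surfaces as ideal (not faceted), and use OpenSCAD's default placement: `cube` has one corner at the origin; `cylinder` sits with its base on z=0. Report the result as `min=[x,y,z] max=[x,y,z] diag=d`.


min=[-17.100,9.300,2.600] max=[-4.500,27.300,10.500] diag=23.349

A = translate([-11.6, 14.8, 2.6]) cube([1.6, 7, 4.4]) → bbox [-11.6,14.8,2.6] .. [-10,21.8,7]
B = cylinder(h=3.5, r=5.5) → bbox [-5.5,-5.5,0] .. [5.5,5.5,3.5]
lo = A.lo+B.lo = [-11.6-5.5, 14.8-5.5, 2.6+0] = [-17.100,9.300,2.600]
hi = A.hi+B.hi = [-10+5.5, 21.8+5.5, 7+3.5] = [-4.500,27.300,10.500]
diag = √(12.6²+18²+7.9²) = √545.17 = 23.349


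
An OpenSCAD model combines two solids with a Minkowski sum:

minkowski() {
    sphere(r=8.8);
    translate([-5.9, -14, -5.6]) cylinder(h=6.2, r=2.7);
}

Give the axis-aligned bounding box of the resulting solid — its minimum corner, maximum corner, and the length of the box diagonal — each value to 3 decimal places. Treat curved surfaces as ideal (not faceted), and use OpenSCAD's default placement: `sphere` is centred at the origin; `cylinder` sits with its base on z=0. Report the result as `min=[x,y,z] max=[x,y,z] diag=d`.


A = translate([-5.9, -14, -5.6]) cylinder(h=6.2, r=2.7) → bbox [-8.6,-16.7,-5.6] .. [-3.2,-11.3,0.6]
B = sphere(r=8.8) → bbox [-8.8,-8.8,-8.8] .. [8.8,8.8,8.8]
lo = A.lo+B.lo = [-8.6-8.8, -16.7-8.8, -5.6-8.8] = [-17.400,-25.500,-14.400]
hi = A.hi+B.hi = [-3.2+8.8, -11.3+8.8, 0.6+8.8] = [5.600,-2.500,9.400]
diag = √(23²+23²+23.8²) = √1624.44 = 40.304

min=[-17.400,-25.500,-14.400] max=[5.600,-2.500,9.400] diag=40.304


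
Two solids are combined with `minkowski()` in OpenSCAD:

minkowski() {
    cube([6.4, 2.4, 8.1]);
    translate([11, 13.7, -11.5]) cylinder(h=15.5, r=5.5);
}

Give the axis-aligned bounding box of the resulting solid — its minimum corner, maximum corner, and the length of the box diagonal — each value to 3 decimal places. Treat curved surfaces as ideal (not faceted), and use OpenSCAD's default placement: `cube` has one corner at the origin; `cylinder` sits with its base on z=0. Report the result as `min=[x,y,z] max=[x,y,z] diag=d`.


min=[5.500,8.200,-11.500] max=[22.900,21.600,12.100] diag=32.238

A = translate([11, 13.7, -11.5]) cylinder(h=15.5, r=5.5) → bbox [5.5,8.2,-11.5] .. [16.5,19.2,4]
B = cube([6.4, 2.4, 8.1]) → bbox [0,0,0] .. [6.4,2.4,8.1]
lo = A.lo+B.lo = [5.5+0, 8.2+0, -11.5+0] = [5.500,8.200,-11.500]
hi = A.hi+B.hi = [16.5+6.4, 19.2+2.4, 4+8.1] = [22.900,21.600,12.100]
diag = √(17.4²+13.4²+23.6²) = √1039.28 = 32.238


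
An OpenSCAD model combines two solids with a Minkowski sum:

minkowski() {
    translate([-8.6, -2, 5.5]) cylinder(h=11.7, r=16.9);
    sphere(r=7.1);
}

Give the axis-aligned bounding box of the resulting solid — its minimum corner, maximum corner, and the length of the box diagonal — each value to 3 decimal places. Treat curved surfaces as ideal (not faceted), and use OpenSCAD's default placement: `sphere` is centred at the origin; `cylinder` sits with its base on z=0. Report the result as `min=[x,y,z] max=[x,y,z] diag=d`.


A = translate([-8.6, -2, 5.5]) cylinder(h=11.7, r=16.9) → bbox [-25.5,-18.9,5.5] .. [8.3,14.9,17.2]
B = sphere(r=7.1) → bbox [-7.1,-7.1,-7.1] .. [7.1,7.1,7.1]
lo = A.lo+B.lo = [-25.5-7.1, -18.9-7.1, 5.5-7.1] = [-32.600,-26.000,-1.600]
hi = A.hi+B.hi = [8.3+7.1, 14.9+7.1, 17.2+7.1] = [15.400,22.000,24.300]
diag = √(48²+48²+25.9²) = √5278.81 = 72.655

min=[-32.600,-26.000,-1.600] max=[15.400,22.000,24.300] diag=72.655


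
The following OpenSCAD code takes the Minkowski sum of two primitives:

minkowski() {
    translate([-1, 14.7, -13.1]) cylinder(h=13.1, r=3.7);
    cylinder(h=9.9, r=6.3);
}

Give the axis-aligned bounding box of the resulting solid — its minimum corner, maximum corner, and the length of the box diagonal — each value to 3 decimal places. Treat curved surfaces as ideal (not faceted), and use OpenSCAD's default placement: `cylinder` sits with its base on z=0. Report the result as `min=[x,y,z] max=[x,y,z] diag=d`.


A = translate([-1, 14.7, -13.1]) cylinder(h=13.1, r=3.7) → bbox [-4.7,11,-13.1] .. [2.7,18.4,0]
B = cylinder(h=9.9, r=6.3) → bbox [-6.3,-6.3,0] .. [6.3,6.3,9.9]
lo = A.lo+B.lo = [-4.7-6.3, 11-6.3, -13.1+0] = [-11.000,4.700,-13.100]
hi = A.hi+B.hi = [2.7+6.3, 18.4+6.3, 0+9.9] = [9.000,24.700,9.900]
diag = √(20²+20²+23²) = √1329 = 36.455

min=[-11.000,4.700,-13.100] max=[9.000,24.700,9.900] diag=36.455


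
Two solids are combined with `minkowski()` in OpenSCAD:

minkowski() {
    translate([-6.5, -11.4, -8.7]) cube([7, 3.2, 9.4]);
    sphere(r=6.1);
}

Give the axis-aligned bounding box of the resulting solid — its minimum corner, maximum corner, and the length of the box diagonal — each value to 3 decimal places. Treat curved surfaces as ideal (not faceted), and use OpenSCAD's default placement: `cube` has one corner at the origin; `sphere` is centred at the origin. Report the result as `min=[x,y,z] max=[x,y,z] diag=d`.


min=[-12.600,-17.500,-14.800] max=[6.600,-2.100,6.800] diag=32.747

A = translate([-6.5, -11.4, -8.7]) cube([7, 3.2, 9.4]) → bbox [-6.5,-11.4,-8.7] .. [0.5,-8.2,0.7]
B = sphere(r=6.1) → bbox [-6.1,-6.1,-6.1] .. [6.1,6.1,6.1]
lo = A.lo+B.lo = [-6.5-6.1, -11.4-6.1, -8.7-6.1] = [-12.600,-17.500,-14.800]
hi = A.hi+B.hi = [0.5+6.1, -8.2+6.1, 0.7+6.1] = [6.600,-2.100,6.800]
diag = √(19.2²+15.4²+21.6²) = √1072.36 = 32.747


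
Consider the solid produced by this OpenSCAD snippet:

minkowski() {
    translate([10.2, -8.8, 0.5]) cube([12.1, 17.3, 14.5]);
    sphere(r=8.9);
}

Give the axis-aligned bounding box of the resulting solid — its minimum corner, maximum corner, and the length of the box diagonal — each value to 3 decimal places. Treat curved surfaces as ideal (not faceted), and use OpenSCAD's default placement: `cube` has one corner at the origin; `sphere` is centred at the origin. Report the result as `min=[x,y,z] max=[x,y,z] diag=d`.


min=[1.300,-17.700,-8.400] max=[31.200,17.400,23.900] diag=56.297

A = translate([10.2, -8.8, 0.5]) cube([12.1, 17.3, 14.5]) → bbox [10.2,-8.8,0.5] .. [22.3,8.5,15]
B = sphere(r=8.9) → bbox [-8.9,-8.9,-8.9] .. [8.9,8.9,8.9]
lo = A.lo+B.lo = [10.2-8.9, -8.8-8.9, 0.5-8.9] = [1.300,-17.700,-8.400]
hi = A.hi+B.hi = [22.3+8.9, 8.5+8.9, 15+8.9] = [31.200,17.400,23.900]
diag = √(29.9²+35.1²+32.3²) = √3169.31 = 56.297


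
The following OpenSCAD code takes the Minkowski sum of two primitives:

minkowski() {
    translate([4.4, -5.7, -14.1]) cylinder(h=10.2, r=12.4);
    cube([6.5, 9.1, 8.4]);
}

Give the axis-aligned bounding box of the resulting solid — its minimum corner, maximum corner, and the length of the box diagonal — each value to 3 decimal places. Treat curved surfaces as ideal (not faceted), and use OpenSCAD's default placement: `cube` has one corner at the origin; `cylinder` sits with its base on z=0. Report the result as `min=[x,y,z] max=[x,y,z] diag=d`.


min=[-8.000,-18.100,-14.100] max=[23.300,15.800,4.500] diag=49.748

A = translate([4.4, -5.7, -14.1]) cylinder(h=10.2, r=12.4) → bbox [-8,-18.1,-14.1] .. [16.8,6.7,-3.9]
B = cube([6.5, 9.1, 8.4]) → bbox [0,0,0] .. [6.5,9.1,8.4]
lo = A.lo+B.lo = [-8+0, -18.1+0, -14.1+0] = [-8.000,-18.100,-14.100]
hi = A.hi+B.hi = [16.8+6.5, 6.7+9.1, -3.9+8.4] = [23.300,15.800,4.500]
diag = √(31.3²+33.9²+18.6²) = √2474.86 = 49.748


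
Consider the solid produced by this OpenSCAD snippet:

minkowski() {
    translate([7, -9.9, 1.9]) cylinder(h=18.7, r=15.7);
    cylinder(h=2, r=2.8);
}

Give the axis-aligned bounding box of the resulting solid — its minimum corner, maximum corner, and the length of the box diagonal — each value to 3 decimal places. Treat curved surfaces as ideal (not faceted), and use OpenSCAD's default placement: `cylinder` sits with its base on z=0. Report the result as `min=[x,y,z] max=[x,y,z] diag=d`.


min=[-11.500,-28.400,1.900] max=[25.500,8.600,22.600] diag=56.272

A = translate([7, -9.9, 1.9]) cylinder(h=18.7, r=15.7) → bbox [-8.7,-25.6,1.9] .. [22.7,5.8,20.6]
B = cylinder(h=2, r=2.8) → bbox [-2.8,-2.8,0] .. [2.8,2.8,2]
lo = A.lo+B.lo = [-8.7-2.8, -25.6-2.8, 1.9+0] = [-11.500,-28.400,1.900]
hi = A.hi+B.hi = [22.7+2.8, 5.8+2.8, 20.6+2] = [25.500,8.600,22.600]
diag = √(37²+37²+20.7²) = √3166.49 = 56.272


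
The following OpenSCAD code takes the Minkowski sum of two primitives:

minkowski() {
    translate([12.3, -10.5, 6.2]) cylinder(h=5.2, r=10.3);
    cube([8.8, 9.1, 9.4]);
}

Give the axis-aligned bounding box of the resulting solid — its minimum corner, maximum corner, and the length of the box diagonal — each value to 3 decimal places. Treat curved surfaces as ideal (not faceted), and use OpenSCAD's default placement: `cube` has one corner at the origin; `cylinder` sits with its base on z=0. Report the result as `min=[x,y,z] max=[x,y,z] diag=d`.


min=[2.000,-20.800,6.200] max=[31.400,8.900,20.800] diag=44.267

A = translate([12.3, -10.5, 6.2]) cylinder(h=5.2, r=10.3) → bbox [2,-20.8,6.2] .. [22.6,-0.2,11.4]
B = cube([8.8, 9.1, 9.4]) → bbox [0,0,0] .. [8.8,9.1,9.4]
lo = A.lo+B.lo = [2+0, -20.8+0, 6.2+0] = [2.000,-20.800,6.200]
hi = A.hi+B.hi = [22.6+8.8, -0.2+9.1, 11.4+9.4] = [31.400,8.900,20.800]
diag = √(29.4²+29.7²+14.6²) = √1959.61 = 44.267


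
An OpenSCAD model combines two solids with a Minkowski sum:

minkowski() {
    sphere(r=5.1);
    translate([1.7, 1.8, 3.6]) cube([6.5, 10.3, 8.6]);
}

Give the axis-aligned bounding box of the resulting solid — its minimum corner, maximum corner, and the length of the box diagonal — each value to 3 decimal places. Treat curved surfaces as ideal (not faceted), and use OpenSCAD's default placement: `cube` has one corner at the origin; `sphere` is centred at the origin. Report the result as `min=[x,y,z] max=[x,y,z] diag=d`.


A = translate([1.7, 1.8, 3.6]) cube([6.5, 10.3, 8.6]) → bbox [1.7,1.8,3.6] .. [8.2,12.1,12.2]
B = sphere(r=5.1) → bbox [-5.1,-5.1,-5.1] .. [5.1,5.1,5.1]
lo = A.lo+B.lo = [1.7-5.1, 1.8-5.1, 3.6-5.1] = [-3.400,-3.300,-1.500]
hi = A.hi+B.hi = [8.2+5.1, 12.1+5.1, 12.2+5.1] = [13.300,17.200,17.300]
diag = √(16.7²+20.5²+18.8²) = √1052.58 = 32.443

min=[-3.400,-3.300,-1.500] max=[13.300,17.200,17.300] diag=32.443


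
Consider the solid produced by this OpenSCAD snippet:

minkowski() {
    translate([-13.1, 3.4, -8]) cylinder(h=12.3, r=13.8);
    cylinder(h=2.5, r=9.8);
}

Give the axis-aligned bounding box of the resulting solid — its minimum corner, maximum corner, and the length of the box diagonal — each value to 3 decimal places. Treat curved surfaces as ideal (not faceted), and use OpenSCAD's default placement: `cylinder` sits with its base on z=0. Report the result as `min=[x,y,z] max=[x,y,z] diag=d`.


A = translate([-13.1, 3.4, -8]) cylinder(h=12.3, r=13.8) → bbox [-26.9,-10.4,-8] .. [0.7,17.2,4.3]
B = cylinder(h=2.5, r=9.8) → bbox [-9.8,-9.8,0] .. [9.8,9.8,2.5]
lo = A.lo+B.lo = [-26.9-9.8, -10.4-9.8, -8+0] = [-36.700,-20.200,-8.000]
hi = A.hi+B.hi = [0.7+9.8, 17.2+9.8, 4.3+2.5] = [10.500,27.000,6.800]
diag = √(47.2²+47.2²+14.8²) = √4674.72 = 68.372

min=[-36.700,-20.200,-8.000] max=[10.500,27.000,6.800] diag=68.372


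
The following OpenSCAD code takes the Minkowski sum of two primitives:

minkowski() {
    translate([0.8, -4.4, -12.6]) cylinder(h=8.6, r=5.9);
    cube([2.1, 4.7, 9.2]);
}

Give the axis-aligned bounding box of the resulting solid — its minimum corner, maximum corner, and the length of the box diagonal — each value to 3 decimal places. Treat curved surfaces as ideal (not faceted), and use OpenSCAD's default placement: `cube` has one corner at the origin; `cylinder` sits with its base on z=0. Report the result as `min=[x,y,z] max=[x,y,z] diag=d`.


min=[-5.100,-10.300,-12.600] max=[8.800,6.200,5.200] diag=27.970

A = translate([0.8, -4.4, -12.6]) cylinder(h=8.6, r=5.9) → bbox [-5.1,-10.3,-12.6] .. [6.7,1.5,-4]
B = cube([2.1, 4.7, 9.2]) → bbox [0,0,0] .. [2.1,4.7,9.2]
lo = A.lo+B.lo = [-5.1+0, -10.3+0, -12.6+0] = [-5.100,-10.300,-12.600]
hi = A.hi+B.hi = [6.7+2.1, 1.5+4.7, -4+9.2] = [8.800,6.200,5.200]
diag = √(13.9²+16.5²+17.8²) = √782.3 = 27.970


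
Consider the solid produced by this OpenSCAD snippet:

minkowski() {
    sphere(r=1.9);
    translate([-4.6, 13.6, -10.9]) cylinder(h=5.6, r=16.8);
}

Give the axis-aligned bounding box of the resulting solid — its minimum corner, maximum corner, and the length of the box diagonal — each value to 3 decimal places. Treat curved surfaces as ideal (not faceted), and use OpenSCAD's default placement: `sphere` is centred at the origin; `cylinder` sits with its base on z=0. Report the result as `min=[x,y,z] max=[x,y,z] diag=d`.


A = translate([-4.6, 13.6, -10.9]) cylinder(h=5.6, r=16.8) → bbox [-21.4,-3.2,-10.9] .. [12.2,30.4,-5.3]
B = sphere(r=1.9) → bbox [-1.9,-1.9,-1.9] .. [1.9,1.9,1.9]
lo = A.lo+B.lo = [-21.4-1.9, -3.2-1.9, -10.9-1.9] = [-23.300,-5.100,-12.800]
hi = A.hi+B.hi = [12.2+1.9, 30.4+1.9, -5.3+1.9] = [14.100,32.300,-3.400]
diag = √(37.4²+37.4²+9.4²) = √2885.88 = 53.720

min=[-23.300,-5.100,-12.800] max=[14.100,32.300,-3.400] diag=53.720


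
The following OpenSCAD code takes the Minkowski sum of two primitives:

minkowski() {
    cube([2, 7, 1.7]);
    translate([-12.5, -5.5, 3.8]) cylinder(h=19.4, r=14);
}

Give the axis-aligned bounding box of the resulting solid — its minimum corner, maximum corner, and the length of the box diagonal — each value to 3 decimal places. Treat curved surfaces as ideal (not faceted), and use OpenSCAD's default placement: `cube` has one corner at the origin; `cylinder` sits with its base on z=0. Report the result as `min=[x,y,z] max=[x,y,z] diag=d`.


min=[-26.500,-19.500,3.800] max=[3.500,15.500,24.900] diag=50.697

A = translate([-12.5, -5.5, 3.8]) cylinder(h=19.4, r=14) → bbox [-26.5,-19.5,3.8] .. [1.5,8.5,23.2]
B = cube([2, 7, 1.7]) → bbox [0,0,0] .. [2,7,1.7]
lo = A.lo+B.lo = [-26.5+0, -19.5+0, 3.8+0] = [-26.500,-19.500,3.800]
hi = A.hi+B.hi = [1.5+2, 8.5+7, 23.2+1.7] = [3.500,15.500,24.900]
diag = √(30²+35²+21.1²) = √2570.21 = 50.697


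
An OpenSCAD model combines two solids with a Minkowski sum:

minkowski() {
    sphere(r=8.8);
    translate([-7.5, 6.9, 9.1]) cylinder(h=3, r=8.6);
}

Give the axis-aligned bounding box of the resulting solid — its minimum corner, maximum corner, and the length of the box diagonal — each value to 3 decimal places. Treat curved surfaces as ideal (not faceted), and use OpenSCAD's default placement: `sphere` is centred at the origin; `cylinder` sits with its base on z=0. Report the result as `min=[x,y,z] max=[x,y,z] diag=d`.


A = translate([-7.5, 6.9, 9.1]) cylinder(h=3, r=8.6) → bbox [-16.1,-1.7,9.1] .. [1.1,15.5,12.1]
B = sphere(r=8.8) → bbox [-8.8,-8.8,-8.8] .. [8.8,8.8,8.8]
lo = A.lo+B.lo = [-16.1-8.8, -1.7-8.8, 9.1-8.8] = [-24.900,-10.500,0.300]
hi = A.hi+B.hi = [1.1+8.8, 15.5+8.8, 12.1+8.8] = [9.900,24.300,20.900]
diag = √(34.8²+34.8²+20.6²) = √2846.44 = 53.352

min=[-24.900,-10.500,0.300] max=[9.900,24.300,20.900] diag=53.352


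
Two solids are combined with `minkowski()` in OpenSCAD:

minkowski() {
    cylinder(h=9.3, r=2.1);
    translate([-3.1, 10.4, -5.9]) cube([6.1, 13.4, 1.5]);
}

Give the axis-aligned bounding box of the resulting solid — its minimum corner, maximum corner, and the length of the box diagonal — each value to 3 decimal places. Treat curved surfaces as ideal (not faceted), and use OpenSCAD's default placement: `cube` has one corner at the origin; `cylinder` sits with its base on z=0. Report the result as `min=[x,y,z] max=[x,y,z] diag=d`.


min=[-5.200,8.300,-5.900] max=[5.100,25.900,4.900] diag=23.076

A = translate([-3.1, 10.4, -5.9]) cube([6.1, 13.4, 1.5]) → bbox [-3.1,10.4,-5.9] .. [3,23.8,-4.4]
B = cylinder(h=9.3, r=2.1) → bbox [-2.1,-2.1,0] .. [2.1,2.1,9.3]
lo = A.lo+B.lo = [-3.1-2.1, 10.4-2.1, -5.9+0] = [-5.200,8.300,-5.900]
hi = A.hi+B.hi = [3+2.1, 23.8+2.1, -4.4+9.3] = [5.100,25.900,4.900]
diag = √(10.3²+17.6²+10.8²) = √532.49 = 23.076


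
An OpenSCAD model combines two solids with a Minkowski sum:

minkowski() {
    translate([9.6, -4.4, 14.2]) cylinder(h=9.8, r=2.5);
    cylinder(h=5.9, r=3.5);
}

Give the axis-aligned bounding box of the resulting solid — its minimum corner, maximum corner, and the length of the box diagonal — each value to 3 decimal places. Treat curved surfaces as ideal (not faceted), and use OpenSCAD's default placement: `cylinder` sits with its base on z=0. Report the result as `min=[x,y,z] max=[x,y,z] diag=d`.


min=[3.600,-10.400,14.200] max=[15.600,1.600,29.900] diag=23.119

A = translate([9.6, -4.4, 14.2]) cylinder(h=9.8, r=2.5) → bbox [7.1,-6.9,14.2] .. [12.1,-1.9,24]
B = cylinder(h=5.9, r=3.5) → bbox [-3.5,-3.5,0] .. [3.5,3.5,5.9]
lo = A.lo+B.lo = [7.1-3.5, -6.9-3.5, 14.2+0] = [3.600,-10.400,14.200]
hi = A.hi+B.hi = [12.1+3.5, -1.9+3.5, 24+5.9] = [15.600,1.600,29.900]
diag = √(12²+12²+15.7²) = √534.49 = 23.119


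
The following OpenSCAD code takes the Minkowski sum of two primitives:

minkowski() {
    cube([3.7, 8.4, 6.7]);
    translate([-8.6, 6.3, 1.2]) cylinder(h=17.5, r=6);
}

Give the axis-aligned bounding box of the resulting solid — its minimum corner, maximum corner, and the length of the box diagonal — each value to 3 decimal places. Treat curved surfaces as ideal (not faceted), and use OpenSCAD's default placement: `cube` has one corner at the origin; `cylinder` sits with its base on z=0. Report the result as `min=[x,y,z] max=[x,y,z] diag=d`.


min=[-14.600,0.300,1.200] max=[1.100,20.700,25.400] diag=35.331

A = translate([-8.6, 6.3, 1.2]) cylinder(h=17.5, r=6) → bbox [-14.6,0.3,1.2] .. [-2.6,12.3,18.7]
B = cube([3.7, 8.4, 6.7]) → bbox [0,0,0] .. [3.7,8.4,6.7]
lo = A.lo+B.lo = [-14.6+0, 0.3+0, 1.2+0] = [-14.600,0.300,1.200]
hi = A.hi+B.hi = [-2.6+3.7, 12.3+8.4, 18.7+6.7] = [1.100,20.700,25.400]
diag = √(15.7²+20.4²+24.2²) = √1248.29 = 35.331


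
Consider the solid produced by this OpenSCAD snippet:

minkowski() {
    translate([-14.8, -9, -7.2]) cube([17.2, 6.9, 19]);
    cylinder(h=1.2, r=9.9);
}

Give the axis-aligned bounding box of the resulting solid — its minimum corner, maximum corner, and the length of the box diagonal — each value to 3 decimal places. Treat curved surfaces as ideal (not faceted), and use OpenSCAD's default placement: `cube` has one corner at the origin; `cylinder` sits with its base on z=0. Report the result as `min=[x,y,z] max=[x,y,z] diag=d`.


A = translate([-14.8, -9, -7.2]) cube([17.2, 6.9, 19]) → bbox [-14.8,-9,-7.2] .. [2.4,-2.1,11.8]
B = cylinder(h=1.2, r=9.9) → bbox [-9.9,-9.9,0] .. [9.9,9.9,1.2]
lo = A.lo+B.lo = [-14.8-9.9, -9-9.9, -7.2+0] = [-24.700,-18.900,-7.200]
hi = A.hi+B.hi = [2.4+9.9, -2.1+9.9, 11.8+1.2] = [12.300,7.800,13.000]
diag = √(37²+26.7²+20.2²) = √2489.93 = 49.899

min=[-24.700,-18.900,-7.200] max=[12.300,7.800,13.000] diag=49.899


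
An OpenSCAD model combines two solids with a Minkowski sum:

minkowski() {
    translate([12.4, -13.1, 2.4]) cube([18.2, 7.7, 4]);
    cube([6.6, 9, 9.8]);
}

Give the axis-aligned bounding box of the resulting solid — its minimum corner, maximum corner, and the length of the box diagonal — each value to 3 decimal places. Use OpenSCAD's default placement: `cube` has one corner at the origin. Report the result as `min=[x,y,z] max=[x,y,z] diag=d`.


A = translate([12.4, -13.1, 2.4]) cube([18.2, 7.7, 4]) → bbox [12.4,-13.1,2.4] .. [30.6,-5.4,6.4]
B = cube([6.6, 9, 9.8]) → bbox [0,0,0] .. [6.6,9,9.8]
lo = A.lo+B.lo = [12.4+0, -13.1+0, 2.4+0] = [12.400,-13.100,2.400]
hi = A.hi+B.hi = [30.6+6.6, -5.4+9, 6.4+9.8] = [37.200,3.600,16.200]
diag = √(24.8²+16.7²+13.8²) = √1084.37 = 32.930

min=[12.400,-13.100,2.400] max=[37.200,3.600,16.200] diag=32.930


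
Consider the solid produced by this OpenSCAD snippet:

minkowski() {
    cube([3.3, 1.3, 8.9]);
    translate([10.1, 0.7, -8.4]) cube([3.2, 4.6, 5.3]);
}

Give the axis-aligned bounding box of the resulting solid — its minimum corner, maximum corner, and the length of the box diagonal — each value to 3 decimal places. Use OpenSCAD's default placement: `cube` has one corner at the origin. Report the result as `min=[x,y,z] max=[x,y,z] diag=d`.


min=[10.100,0.700,-8.400] max=[16.600,6.600,5.800] diag=16.694

A = translate([10.1, 0.7, -8.4]) cube([3.2, 4.6, 5.3]) → bbox [10.1,0.7,-8.4] .. [13.3,5.3,-3.1]
B = cube([3.3, 1.3, 8.9]) → bbox [0,0,0] .. [3.3,1.3,8.9]
lo = A.lo+B.lo = [10.1+0, 0.7+0, -8.4+0] = [10.100,0.700,-8.400]
hi = A.hi+B.hi = [13.3+3.3, 5.3+1.3, -3.1+8.9] = [16.600,6.600,5.800]
diag = √(6.5²+5.9²+14.2²) = √278.7 = 16.694


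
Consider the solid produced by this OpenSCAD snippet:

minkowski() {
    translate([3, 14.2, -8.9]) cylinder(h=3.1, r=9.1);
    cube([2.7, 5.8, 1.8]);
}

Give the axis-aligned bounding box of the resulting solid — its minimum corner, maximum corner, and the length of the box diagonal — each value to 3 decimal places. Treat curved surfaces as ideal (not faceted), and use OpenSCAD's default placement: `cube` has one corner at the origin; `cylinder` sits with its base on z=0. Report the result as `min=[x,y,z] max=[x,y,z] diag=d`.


min=[-6.100,5.100,-8.900] max=[14.800,29.100,-4.000] diag=32.200

A = translate([3, 14.2, -8.9]) cylinder(h=3.1, r=9.1) → bbox [-6.1,5.1,-8.9] .. [12.1,23.3,-5.8]
B = cube([2.7, 5.8, 1.8]) → bbox [0,0,0] .. [2.7,5.8,1.8]
lo = A.lo+B.lo = [-6.1+0, 5.1+0, -8.9+0] = [-6.100,5.100,-8.900]
hi = A.hi+B.hi = [12.1+2.7, 23.3+5.8, -5.8+1.8] = [14.800,29.100,-4.000]
diag = √(20.9²+24²+4.9²) = √1036.82 = 32.200


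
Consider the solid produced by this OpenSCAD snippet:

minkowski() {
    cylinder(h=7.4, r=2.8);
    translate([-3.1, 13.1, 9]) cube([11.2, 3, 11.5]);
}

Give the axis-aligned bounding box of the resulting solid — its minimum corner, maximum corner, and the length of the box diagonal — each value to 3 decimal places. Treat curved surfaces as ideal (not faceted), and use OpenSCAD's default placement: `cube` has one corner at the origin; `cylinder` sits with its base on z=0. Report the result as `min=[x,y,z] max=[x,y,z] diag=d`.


min=[-5.900,10.300,9.000] max=[10.900,18.900,27.900] diag=26.710

A = translate([-3.1, 13.1, 9]) cube([11.2, 3, 11.5]) → bbox [-3.1,13.1,9] .. [8.1,16.1,20.5]
B = cylinder(h=7.4, r=2.8) → bbox [-2.8,-2.8,0] .. [2.8,2.8,7.4]
lo = A.lo+B.lo = [-3.1-2.8, 13.1-2.8, 9+0] = [-5.900,10.300,9.000]
hi = A.hi+B.hi = [8.1+2.8, 16.1+2.8, 20.5+7.4] = [10.900,18.900,27.900]
diag = √(16.8²+8.6²+18.9²) = √713.41 = 26.710


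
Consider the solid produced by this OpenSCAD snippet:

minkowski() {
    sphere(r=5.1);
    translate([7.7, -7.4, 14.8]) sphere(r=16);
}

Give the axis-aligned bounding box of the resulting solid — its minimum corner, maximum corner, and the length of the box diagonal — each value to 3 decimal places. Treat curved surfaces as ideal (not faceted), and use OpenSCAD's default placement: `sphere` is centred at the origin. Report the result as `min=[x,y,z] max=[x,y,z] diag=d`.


A = translate([7.7, -7.4, 14.8]) sphere(r=16) → bbox [-8.3,-23.4,-1.2] .. [23.7,8.6,30.8]
B = sphere(r=5.1) → bbox [-5.1,-5.1,-5.1] .. [5.1,5.1,5.1]
lo = A.lo+B.lo = [-8.3-5.1, -23.4-5.1, -1.2-5.1] = [-13.400,-28.500,-6.300]
hi = A.hi+B.hi = [23.7+5.1, 8.6+5.1, 30.8+5.1] = [28.800,13.700,35.900]
diag = √(42.2²+42.2²+42.2²) = √5342.52 = 73.093

min=[-13.400,-28.500,-6.300] max=[28.800,13.700,35.900] diag=73.093


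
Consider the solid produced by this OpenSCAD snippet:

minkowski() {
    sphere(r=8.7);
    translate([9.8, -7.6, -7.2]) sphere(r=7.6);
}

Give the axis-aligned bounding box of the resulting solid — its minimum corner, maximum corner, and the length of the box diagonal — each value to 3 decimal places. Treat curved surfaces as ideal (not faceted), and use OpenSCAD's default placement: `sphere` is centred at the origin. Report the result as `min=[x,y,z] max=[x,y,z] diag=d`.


A = translate([9.8, -7.6, -7.2]) sphere(r=7.6) → bbox [2.2,-15.2,-14.8] .. [17.4,0,0.4]
B = sphere(r=8.7) → bbox [-8.7,-8.7,-8.7] .. [8.7,8.7,8.7]
lo = A.lo+B.lo = [2.2-8.7, -15.2-8.7, -14.8-8.7] = [-6.500,-23.900,-23.500]
hi = A.hi+B.hi = [17.4+8.7, 0+8.7, 0.4+8.7] = [26.100,8.700,9.100]
diag = √(32.6²+32.6²+32.6²) = √3188.28 = 56.465

min=[-6.500,-23.900,-23.500] max=[26.100,8.700,9.100] diag=56.465


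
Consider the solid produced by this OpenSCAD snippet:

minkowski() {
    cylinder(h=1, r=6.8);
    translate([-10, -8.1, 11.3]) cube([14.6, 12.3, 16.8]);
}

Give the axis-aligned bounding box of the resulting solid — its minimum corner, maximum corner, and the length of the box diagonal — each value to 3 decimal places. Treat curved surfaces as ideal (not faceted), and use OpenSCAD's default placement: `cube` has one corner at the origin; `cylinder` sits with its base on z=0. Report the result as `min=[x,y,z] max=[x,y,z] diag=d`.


A = translate([-10, -8.1, 11.3]) cube([14.6, 12.3, 16.8]) → bbox [-10,-8.1,11.3] .. [4.6,4.2,28.1]
B = cylinder(h=1, r=6.8) → bbox [-6.8,-6.8,0] .. [6.8,6.8,1]
lo = A.lo+B.lo = [-10-6.8, -8.1-6.8, 11.3+0] = [-16.800,-14.900,11.300]
hi = A.hi+B.hi = [4.6+6.8, 4.2+6.8, 28.1+1] = [11.400,11.000,29.100]
diag = √(28.2²+25.9²+17.8²) = √1782.89 = 42.224

min=[-16.800,-14.900,11.300] max=[11.400,11.000,29.100] diag=42.224


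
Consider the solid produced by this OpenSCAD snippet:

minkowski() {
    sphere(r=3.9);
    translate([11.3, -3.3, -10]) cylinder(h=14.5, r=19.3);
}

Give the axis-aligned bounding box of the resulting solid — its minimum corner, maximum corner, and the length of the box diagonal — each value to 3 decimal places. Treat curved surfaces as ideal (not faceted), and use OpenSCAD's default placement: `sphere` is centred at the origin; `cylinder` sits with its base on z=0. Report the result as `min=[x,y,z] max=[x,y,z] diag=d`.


A = translate([11.3, -3.3, -10]) cylinder(h=14.5, r=19.3) → bbox [-8,-22.6,-10] .. [30.6,16,4.5]
B = sphere(r=3.9) → bbox [-3.9,-3.9,-3.9] .. [3.9,3.9,3.9]
lo = A.lo+B.lo = [-8-3.9, -22.6-3.9, -10-3.9] = [-11.900,-26.500,-13.900]
hi = A.hi+B.hi = [30.6+3.9, 16+3.9, 4.5+3.9] = [34.500,19.900,8.400]
diag = √(46.4²+46.4²+22.3²) = √4803.21 = 69.305

min=[-11.900,-26.500,-13.900] max=[34.500,19.900,8.400] diag=69.305


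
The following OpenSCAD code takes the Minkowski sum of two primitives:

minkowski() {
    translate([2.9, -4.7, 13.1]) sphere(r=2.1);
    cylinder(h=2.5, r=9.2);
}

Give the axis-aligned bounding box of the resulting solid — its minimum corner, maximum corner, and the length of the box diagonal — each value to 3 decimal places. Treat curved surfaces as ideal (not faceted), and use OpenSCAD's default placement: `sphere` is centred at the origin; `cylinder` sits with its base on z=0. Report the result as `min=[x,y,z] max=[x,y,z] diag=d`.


A = translate([2.9, -4.7, 13.1]) sphere(r=2.1) → bbox [0.8,-6.8,11] .. [5,-2.6,15.2]
B = cylinder(h=2.5, r=9.2) → bbox [-9.2,-9.2,0] .. [9.2,9.2,2.5]
lo = A.lo+B.lo = [0.8-9.2, -6.8-9.2, 11+0] = [-8.400,-16.000,11.000]
hi = A.hi+B.hi = [5+9.2, -2.6+9.2, 15.2+2.5] = [14.200,6.600,17.700]
diag = √(22.6²+22.6²+6.7²) = √1066.41 = 32.656

min=[-8.400,-16.000,11.000] max=[14.200,6.600,17.700] diag=32.656


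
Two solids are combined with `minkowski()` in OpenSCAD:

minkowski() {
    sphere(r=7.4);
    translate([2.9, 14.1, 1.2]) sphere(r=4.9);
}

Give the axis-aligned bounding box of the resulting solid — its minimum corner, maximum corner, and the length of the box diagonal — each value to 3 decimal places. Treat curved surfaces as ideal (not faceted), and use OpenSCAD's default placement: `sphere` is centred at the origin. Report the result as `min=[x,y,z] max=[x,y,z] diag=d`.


A = translate([2.9, 14.1, 1.2]) sphere(r=4.9) → bbox [-2,9.2,-3.7] .. [7.8,19,6.1]
B = sphere(r=7.4) → bbox [-7.4,-7.4,-7.4] .. [7.4,7.4,7.4]
lo = A.lo+B.lo = [-2-7.4, 9.2-7.4, -3.7-7.4] = [-9.400,1.800,-11.100]
hi = A.hi+B.hi = [7.8+7.4, 19+7.4, 6.1+7.4] = [15.200,26.400,13.500]
diag = √(24.6²+24.6²+24.6²) = √1815.48 = 42.608

min=[-9.400,1.800,-11.100] max=[15.200,26.400,13.500] diag=42.608


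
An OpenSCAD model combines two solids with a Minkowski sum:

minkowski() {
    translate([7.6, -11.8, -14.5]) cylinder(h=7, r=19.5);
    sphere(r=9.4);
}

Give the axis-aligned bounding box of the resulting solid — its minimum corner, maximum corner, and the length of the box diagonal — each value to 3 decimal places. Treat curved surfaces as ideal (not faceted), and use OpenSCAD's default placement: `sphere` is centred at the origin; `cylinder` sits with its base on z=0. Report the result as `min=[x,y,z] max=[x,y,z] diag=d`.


A = translate([7.6, -11.8, -14.5]) cylinder(h=7, r=19.5) → bbox [-11.9,-31.3,-14.5] .. [27.1,7.7,-7.5]
B = sphere(r=9.4) → bbox [-9.4,-9.4,-9.4] .. [9.4,9.4,9.4]
lo = A.lo+B.lo = [-11.9-9.4, -31.3-9.4, -14.5-9.4] = [-21.300,-40.700,-23.900]
hi = A.hi+B.hi = [27.1+9.4, 7.7+9.4, -7.5+9.4] = [36.500,17.100,1.900]
diag = √(57.8²+57.8²+25.8²) = √7347.32 = 85.717

min=[-21.300,-40.700,-23.900] max=[36.500,17.100,1.900] diag=85.717


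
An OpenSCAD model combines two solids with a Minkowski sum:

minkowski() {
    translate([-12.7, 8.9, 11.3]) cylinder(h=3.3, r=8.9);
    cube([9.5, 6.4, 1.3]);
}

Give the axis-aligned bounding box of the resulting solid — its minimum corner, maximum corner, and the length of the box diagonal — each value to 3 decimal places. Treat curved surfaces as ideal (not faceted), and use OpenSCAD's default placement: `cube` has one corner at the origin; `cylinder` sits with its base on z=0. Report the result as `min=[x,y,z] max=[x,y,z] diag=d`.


min=[-21.600,0.000,11.300] max=[5.700,24.200,15.900] diag=36.771

A = translate([-12.7, 8.9, 11.3]) cylinder(h=3.3, r=8.9) → bbox [-21.6,0,11.3] .. [-3.8,17.8,14.6]
B = cube([9.5, 6.4, 1.3]) → bbox [0,0,0] .. [9.5,6.4,1.3]
lo = A.lo+B.lo = [-21.6+0, 0+0, 11.3+0] = [-21.600,0.000,11.300]
hi = A.hi+B.hi = [-3.8+9.5, 17.8+6.4, 14.6+1.3] = [5.700,24.200,15.900]
diag = √(27.3²+24.2²+4.6²) = √1352.09 = 36.771


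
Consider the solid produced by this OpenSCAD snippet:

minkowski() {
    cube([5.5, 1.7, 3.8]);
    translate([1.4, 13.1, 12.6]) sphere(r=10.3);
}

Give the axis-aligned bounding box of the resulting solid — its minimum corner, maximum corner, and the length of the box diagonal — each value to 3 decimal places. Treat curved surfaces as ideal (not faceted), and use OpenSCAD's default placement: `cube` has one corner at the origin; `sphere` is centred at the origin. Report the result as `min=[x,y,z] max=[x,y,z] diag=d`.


A = translate([1.4, 13.1, 12.6]) sphere(r=10.3) → bbox [-8.9,2.8,2.3] .. [11.7,23.4,22.9]
B = cube([5.5, 1.7, 3.8]) → bbox [0,0,0] .. [5.5,1.7,3.8]
lo = A.lo+B.lo = [-8.9+0, 2.8+0, 2.3+0] = [-8.900,2.800,2.300]
hi = A.hi+B.hi = [11.7+5.5, 23.4+1.7, 22.9+3.8] = [17.200,25.100,26.700]
diag = √(26.1²+22.3²+24.4²) = √1773.86 = 42.117

min=[-8.900,2.800,2.300] max=[17.200,25.100,26.700] diag=42.117


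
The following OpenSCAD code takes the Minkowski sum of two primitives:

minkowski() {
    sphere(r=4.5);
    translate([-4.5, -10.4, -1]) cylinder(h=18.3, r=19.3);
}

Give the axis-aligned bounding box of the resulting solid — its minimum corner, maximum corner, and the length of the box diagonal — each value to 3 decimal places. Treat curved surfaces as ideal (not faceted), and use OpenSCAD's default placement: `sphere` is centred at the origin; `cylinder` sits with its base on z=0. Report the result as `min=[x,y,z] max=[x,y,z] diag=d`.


A = translate([-4.5, -10.4, -1]) cylinder(h=18.3, r=19.3) → bbox [-23.8,-29.7,-1] .. [14.8,8.9,17.3]
B = sphere(r=4.5) → bbox [-4.5,-4.5,-4.5] .. [4.5,4.5,4.5]
lo = A.lo+B.lo = [-23.8-4.5, -29.7-4.5, -1-4.5] = [-28.300,-34.200,-5.500]
hi = A.hi+B.hi = [14.8+4.5, 8.9+4.5, 17.3+4.5] = [19.300,13.400,21.800]
diag = √(47.6²+47.6²+27.3²) = √5276.81 = 72.642

min=[-28.300,-34.200,-5.500] max=[19.300,13.400,21.800] diag=72.642


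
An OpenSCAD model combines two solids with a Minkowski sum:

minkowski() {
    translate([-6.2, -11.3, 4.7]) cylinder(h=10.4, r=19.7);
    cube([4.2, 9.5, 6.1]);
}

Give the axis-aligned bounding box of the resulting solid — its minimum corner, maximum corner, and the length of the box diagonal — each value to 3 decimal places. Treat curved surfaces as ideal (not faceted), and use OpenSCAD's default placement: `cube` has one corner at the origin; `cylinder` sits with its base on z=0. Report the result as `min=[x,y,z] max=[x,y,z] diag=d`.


min=[-25.900,-31.000,4.700] max=[17.700,17.900,21.200] diag=67.560

A = translate([-6.2, -11.3, 4.7]) cylinder(h=10.4, r=19.7) → bbox [-25.9,-31,4.7] .. [13.5,8.4,15.1]
B = cube([4.2, 9.5, 6.1]) → bbox [0,0,0] .. [4.2,9.5,6.1]
lo = A.lo+B.lo = [-25.9+0, -31+0, 4.7+0] = [-25.900,-31.000,4.700]
hi = A.hi+B.hi = [13.5+4.2, 8.4+9.5, 15.1+6.1] = [17.700,17.900,21.200]
diag = √(43.6²+48.9²+16.5²) = √4564.42 = 67.560


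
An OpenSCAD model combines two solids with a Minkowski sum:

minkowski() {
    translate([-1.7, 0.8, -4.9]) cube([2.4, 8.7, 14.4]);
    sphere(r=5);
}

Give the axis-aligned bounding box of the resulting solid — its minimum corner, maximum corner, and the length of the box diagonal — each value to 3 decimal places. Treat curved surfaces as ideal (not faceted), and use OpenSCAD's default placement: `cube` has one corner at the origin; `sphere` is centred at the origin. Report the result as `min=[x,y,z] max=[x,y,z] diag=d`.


A = translate([-1.7, 0.8, -4.9]) cube([2.4, 8.7, 14.4]) → bbox [-1.7,0.8,-4.9] .. [0.7,9.5,9.5]
B = sphere(r=5) → bbox [-5,-5,-5] .. [5,5,5]
lo = A.lo+B.lo = [-1.7-5, 0.8-5, -4.9-5] = [-6.700,-4.200,-9.900]
hi = A.hi+B.hi = [0.7+5, 9.5+5, 9.5+5] = [5.700,14.500,14.500]
diag = √(12.4²+18.7²+24.4²) = √1098.81 = 33.148

min=[-6.700,-4.200,-9.900] max=[5.700,14.500,14.500] diag=33.148


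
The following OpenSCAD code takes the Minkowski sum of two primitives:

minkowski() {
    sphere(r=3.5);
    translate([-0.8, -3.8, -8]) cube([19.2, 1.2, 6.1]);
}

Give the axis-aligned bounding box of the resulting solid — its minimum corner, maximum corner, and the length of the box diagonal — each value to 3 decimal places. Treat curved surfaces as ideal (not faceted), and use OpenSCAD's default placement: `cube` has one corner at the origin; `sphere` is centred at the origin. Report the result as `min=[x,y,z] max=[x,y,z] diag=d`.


A = translate([-0.8, -3.8, -8]) cube([19.2, 1.2, 6.1]) → bbox [-0.8,-3.8,-8] .. [18.4,-2.6,-1.9]
B = sphere(r=3.5) → bbox [-3.5,-3.5,-3.5] .. [3.5,3.5,3.5]
lo = A.lo+B.lo = [-0.8-3.5, -3.8-3.5, -8-3.5] = [-4.300,-7.300,-11.500]
hi = A.hi+B.hi = [18.4+3.5, -2.6+3.5, -1.9+3.5] = [21.900,0.900,1.600]
diag = √(26.2²+8.2²+13.1²) = √925.29 = 30.419

min=[-4.300,-7.300,-11.500] max=[21.900,0.900,1.600] diag=30.419


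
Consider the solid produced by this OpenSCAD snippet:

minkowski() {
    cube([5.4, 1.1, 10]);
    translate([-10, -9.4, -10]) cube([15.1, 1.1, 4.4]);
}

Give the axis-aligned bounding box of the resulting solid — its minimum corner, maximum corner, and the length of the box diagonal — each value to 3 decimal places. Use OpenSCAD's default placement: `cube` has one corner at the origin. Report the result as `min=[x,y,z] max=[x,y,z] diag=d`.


min=[-10.000,-9.400,-10.000] max=[10.500,-7.200,4.400] diag=25.149

A = translate([-10, -9.4, -10]) cube([15.1, 1.1, 4.4]) → bbox [-10,-9.4,-10] .. [5.1,-8.3,-5.6]
B = cube([5.4, 1.1, 10]) → bbox [0,0,0] .. [5.4,1.1,10]
lo = A.lo+B.lo = [-10+0, -9.4+0, -10+0] = [-10.000,-9.400,-10.000]
hi = A.hi+B.hi = [5.1+5.4, -8.3+1.1, -5.6+10] = [10.500,-7.200,4.400]
diag = √(20.5²+2.2²+14.4²) = √632.45 = 25.149


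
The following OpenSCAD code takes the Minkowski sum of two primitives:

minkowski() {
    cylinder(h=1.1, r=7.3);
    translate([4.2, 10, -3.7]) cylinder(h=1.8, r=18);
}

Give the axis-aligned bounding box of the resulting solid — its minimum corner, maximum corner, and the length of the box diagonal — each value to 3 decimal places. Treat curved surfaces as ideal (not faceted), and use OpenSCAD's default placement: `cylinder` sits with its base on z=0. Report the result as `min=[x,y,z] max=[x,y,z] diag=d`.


A = translate([4.2, 10, -3.7]) cylinder(h=1.8, r=18) → bbox [-13.8,-8,-3.7] .. [22.2,28,-1.9]
B = cylinder(h=1.1, r=7.3) → bbox [-7.3,-7.3,0] .. [7.3,7.3,1.1]
lo = A.lo+B.lo = [-13.8-7.3, -8-7.3, -3.7+0] = [-21.100,-15.300,-3.700]
hi = A.hi+B.hi = [22.2+7.3, 28+7.3, -1.9+1.1] = [29.500,35.300,-0.800]
diag = √(50.6²+50.6²+2.9²) = √5129.13 = 71.618

min=[-21.100,-15.300,-3.700] max=[29.500,35.300,-0.800] diag=71.618


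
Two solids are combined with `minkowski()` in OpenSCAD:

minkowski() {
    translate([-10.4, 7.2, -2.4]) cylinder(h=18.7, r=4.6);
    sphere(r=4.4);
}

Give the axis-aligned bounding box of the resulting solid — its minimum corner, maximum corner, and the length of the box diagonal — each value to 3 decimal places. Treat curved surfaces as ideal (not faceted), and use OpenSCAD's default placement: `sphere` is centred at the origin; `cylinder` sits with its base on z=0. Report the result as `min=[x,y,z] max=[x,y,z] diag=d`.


A = translate([-10.4, 7.2, -2.4]) cylinder(h=18.7, r=4.6) → bbox [-15,2.6,-2.4] .. [-5.8,11.8,16.3]
B = sphere(r=4.4) → bbox [-4.4,-4.4,-4.4] .. [4.4,4.4,4.4]
lo = A.lo+B.lo = [-15-4.4, 2.6-4.4, -2.4-4.4] = [-19.400,-1.800,-6.800]
hi = A.hi+B.hi = [-5.8+4.4, 11.8+4.4, 16.3+4.4] = [-1.400,16.200,20.700]
diag = √(18²+18²+27.5²) = √1404.25 = 37.473

min=[-19.400,-1.800,-6.800] max=[-1.400,16.200,20.700] diag=37.473


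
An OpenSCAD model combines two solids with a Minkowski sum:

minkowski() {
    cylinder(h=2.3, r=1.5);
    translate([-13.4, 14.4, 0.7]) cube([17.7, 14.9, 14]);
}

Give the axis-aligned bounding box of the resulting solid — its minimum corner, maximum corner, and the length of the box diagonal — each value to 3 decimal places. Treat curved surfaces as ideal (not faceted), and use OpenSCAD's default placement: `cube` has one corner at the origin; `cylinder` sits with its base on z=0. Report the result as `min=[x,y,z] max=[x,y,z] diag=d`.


A = translate([-13.4, 14.4, 0.7]) cube([17.7, 14.9, 14]) → bbox [-13.4,14.4,0.7] .. [4.3,29.3,14.7]
B = cylinder(h=2.3, r=1.5) → bbox [-1.5,-1.5,0] .. [1.5,1.5,2.3]
lo = A.lo+B.lo = [-13.4-1.5, 14.4-1.5, 0.7+0] = [-14.900,12.900,0.700]
hi = A.hi+B.hi = [4.3+1.5, 29.3+1.5, 14.7+2.3] = [5.800,30.800,17.000]
diag = √(20.7²+17.9²+16.3²) = √1014.59 = 31.853

min=[-14.900,12.900,0.700] max=[5.800,30.800,17.000] diag=31.853


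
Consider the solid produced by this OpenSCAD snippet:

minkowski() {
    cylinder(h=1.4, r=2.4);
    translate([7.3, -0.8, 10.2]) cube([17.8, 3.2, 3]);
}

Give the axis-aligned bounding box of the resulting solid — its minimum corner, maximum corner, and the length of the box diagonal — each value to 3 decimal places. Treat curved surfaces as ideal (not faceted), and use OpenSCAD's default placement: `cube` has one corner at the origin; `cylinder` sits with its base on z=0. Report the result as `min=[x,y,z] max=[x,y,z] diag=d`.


A = translate([7.3, -0.8, 10.2]) cube([17.8, 3.2, 3]) → bbox [7.3,-0.8,10.2] .. [25.1,2.4,13.2]
B = cylinder(h=1.4, r=2.4) → bbox [-2.4,-2.4,0] .. [2.4,2.4,1.4]
lo = A.lo+B.lo = [7.3-2.4, -0.8-2.4, 10.2+0] = [4.900,-3.200,10.200]
hi = A.hi+B.hi = [25.1+2.4, 2.4+2.4, 13.2+1.4] = [27.500,4.800,14.600]
diag = √(22.6²+8²+4.4²) = √594.12 = 24.375

min=[4.900,-3.200,10.200] max=[27.500,4.800,14.600] diag=24.375


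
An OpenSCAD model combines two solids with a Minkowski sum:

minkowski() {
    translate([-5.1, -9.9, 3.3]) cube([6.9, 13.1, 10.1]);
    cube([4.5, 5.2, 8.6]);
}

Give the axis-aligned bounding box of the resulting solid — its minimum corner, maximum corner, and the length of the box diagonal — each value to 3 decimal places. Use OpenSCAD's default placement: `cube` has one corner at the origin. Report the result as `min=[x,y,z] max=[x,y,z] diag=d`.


A = translate([-5.1, -9.9, 3.3]) cube([6.9, 13.1, 10.1]) → bbox [-5.1,-9.9,3.3] .. [1.8,3.2,13.4]
B = cube([4.5, 5.2, 8.6]) → bbox [0,0,0] .. [4.5,5.2,8.6]
lo = A.lo+B.lo = [-5.1+0, -9.9+0, 3.3+0] = [-5.100,-9.900,3.300]
hi = A.hi+B.hi = [1.8+4.5, 3.2+5.2, 13.4+8.6] = [6.300,8.400,22.000]
diag = √(11.4²+18.3²+18.7²) = √814.54 = 28.540

min=[-5.100,-9.900,3.300] max=[6.300,8.400,22.000] diag=28.540
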